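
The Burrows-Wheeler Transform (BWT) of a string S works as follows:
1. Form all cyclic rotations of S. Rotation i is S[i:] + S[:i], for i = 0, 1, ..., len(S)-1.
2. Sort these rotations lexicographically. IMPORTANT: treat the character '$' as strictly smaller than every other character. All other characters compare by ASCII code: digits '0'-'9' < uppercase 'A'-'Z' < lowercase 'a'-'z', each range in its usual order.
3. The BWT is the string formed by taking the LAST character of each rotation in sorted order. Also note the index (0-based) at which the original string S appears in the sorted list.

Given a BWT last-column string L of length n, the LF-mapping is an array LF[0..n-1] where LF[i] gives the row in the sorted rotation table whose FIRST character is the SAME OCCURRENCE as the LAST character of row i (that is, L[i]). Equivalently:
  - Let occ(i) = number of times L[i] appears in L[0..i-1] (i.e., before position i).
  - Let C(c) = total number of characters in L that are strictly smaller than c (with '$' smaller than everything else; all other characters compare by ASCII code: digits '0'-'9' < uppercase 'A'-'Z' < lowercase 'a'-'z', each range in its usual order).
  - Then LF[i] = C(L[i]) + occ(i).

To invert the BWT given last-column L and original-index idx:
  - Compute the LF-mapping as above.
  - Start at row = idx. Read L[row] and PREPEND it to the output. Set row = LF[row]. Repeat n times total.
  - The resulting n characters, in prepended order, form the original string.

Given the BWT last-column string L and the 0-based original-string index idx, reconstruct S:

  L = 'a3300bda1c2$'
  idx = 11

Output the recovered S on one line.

Answer: d302cb301aa$

Derivation:
LF mapping: 7 5 6 1 2 9 11 8 3 10 4 0
Walk LF starting at row 11, prepending L[row]:
  step 1: row=11, L[11]='$', prepend. Next row=LF[11]=0
  step 2: row=0, L[0]='a', prepend. Next row=LF[0]=7
  step 3: row=7, L[7]='a', prepend. Next row=LF[7]=8
  step 4: row=8, L[8]='1', prepend. Next row=LF[8]=3
  step 5: row=3, L[3]='0', prepend. Next row=LF[3]=1
  step 6: row=1, L[1]='3', prepend. Next row=LF[1]=5
  step 7: row=5, L[5]='b', prepend. Next row=LF[5]=9
  step 8: row=9, L[9]='c', prepend. Next row=LF[9]=10
  step 9: row=10, L[10]='2', prepend. Next row=LF[10]=4
  step 10: row=4, L[4]='0', prepend. Next row=LF[4]=2
  step 11: row=2, L[2]='3', prepend. Next row=LF[2]=6
  step 12: row=6, L[6]='d', prepend. Next row=LF[6]=11
Reversed output: d302cb301aa$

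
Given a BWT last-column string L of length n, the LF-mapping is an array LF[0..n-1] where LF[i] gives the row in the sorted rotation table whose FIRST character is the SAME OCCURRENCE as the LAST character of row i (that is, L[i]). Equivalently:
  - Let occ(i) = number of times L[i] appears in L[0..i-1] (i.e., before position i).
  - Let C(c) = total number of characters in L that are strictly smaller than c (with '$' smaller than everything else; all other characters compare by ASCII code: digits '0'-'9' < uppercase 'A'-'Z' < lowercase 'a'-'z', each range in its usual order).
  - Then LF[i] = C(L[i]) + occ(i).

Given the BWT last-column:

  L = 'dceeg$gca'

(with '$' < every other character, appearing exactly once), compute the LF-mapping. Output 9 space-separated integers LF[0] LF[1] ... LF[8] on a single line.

Char counts: '$':1, 'a':1, 'c':2, 'd':1, 'e':2, 'g':2
C (first-col start): C('$')=0, C('a')=1, C('c')=2, C('d')=4, C('e')=5, C('g')=7
L[0]='d': occ=0, LF[0]=C('d')+0=4+0=4
L[1]='c': occ=0, LF[1]=C('c')+0=2+0=2
L[2]='e': occ=0, LF[2]=C('e')+0=5+0=5
L[3]='e': occ=1, LF[3]=C('e')+1=5+1=6
L[4]='g': occ=0, LF[4]=C('g')+0=7+0=7
L[5]='$': occ=0, LF[5]=C('$')+0=0+0=0
L[6]='g': occ=1, LF[6]=C('g')+1=7+1=8
L[7]='c': occ=1, LF[7]=C('c')+1=2+1=3
L[8]='a': occ=0, LF[8]=C('a')+0=1+0=1

Answer: 4 2 5 6 7 0 8 3 1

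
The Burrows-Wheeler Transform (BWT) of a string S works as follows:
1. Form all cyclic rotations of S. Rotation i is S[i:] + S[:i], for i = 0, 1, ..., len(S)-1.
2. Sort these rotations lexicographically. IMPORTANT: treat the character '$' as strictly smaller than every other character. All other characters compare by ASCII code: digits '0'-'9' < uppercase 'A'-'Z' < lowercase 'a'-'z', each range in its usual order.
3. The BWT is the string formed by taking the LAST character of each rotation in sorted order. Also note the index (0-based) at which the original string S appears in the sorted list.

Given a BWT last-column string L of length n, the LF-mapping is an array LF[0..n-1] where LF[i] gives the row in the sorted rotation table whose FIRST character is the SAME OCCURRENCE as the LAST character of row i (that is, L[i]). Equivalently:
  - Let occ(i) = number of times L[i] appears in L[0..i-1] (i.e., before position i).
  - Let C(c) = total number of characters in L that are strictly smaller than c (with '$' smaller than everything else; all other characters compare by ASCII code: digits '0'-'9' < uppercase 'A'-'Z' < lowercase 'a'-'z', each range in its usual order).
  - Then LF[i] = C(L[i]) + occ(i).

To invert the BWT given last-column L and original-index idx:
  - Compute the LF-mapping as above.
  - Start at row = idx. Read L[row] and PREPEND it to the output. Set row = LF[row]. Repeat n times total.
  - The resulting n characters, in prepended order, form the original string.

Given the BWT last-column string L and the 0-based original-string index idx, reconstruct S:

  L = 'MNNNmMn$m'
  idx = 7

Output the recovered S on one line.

LF mapping: 1 3 4 5 6 2 8 0 7
Walk LF starting at row 7, prepending L[row]:
  step 1: row=7, L[7]='$', prepend. Next row=LF[7]=0
  step 2: row=0, L[0]='M', prepend. Next row=LF[0]=1
  step 3: row=1, L[1]='N', prepend. Next row=LF[1]=3
  step 4: row=3, L[3]='N', prepend. Next row=LF[3]=5
  step 5: row=5, L[5]='M', prepend. Next row=LF[5]=2
  step 6: row=2, L[2]='N', prepend. Next row=LF[2]=4
  step 7: row=4, L[4]='m', prepend. Next row=LF[4]=6
  step 8: row=6, L[6]='n', prepend. Next row=LF[6]=8
  step 9: row=8, L[8]='m', prepend. Next row=LF[8]=7
Reversed output: mnmNMNNM$

Answer: mnmNMNNM$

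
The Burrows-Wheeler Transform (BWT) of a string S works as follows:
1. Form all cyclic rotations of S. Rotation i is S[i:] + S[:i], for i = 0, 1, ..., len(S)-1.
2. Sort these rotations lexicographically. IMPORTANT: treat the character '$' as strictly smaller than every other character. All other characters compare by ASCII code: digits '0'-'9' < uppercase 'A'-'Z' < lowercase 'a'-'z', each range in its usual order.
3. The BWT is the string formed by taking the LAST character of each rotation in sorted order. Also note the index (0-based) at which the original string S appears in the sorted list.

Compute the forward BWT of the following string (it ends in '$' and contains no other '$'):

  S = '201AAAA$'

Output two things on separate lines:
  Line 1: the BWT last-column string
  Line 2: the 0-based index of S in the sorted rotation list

All 8 rotations (rotation i = S[i:]+S[:i]):
  rot[0] = 201AAAA$
  rot[1] = 01AAAA$2
  rot[2] = 1AAAA$20
  rot[3] = AAAA$201
  rot[4] = AAA$201A
  rot[5] = AA$201AA
  rot[6] = A$201AAA
  rot[7] = $201AAAA
Sorted (with $ < everything):
  sorted[0] = $201AAAA  (last char: 'A')
  sorted[1] = 01AAAA$2  (last char: '2')
  sorted[2] = 1AAAA$20  (last char: '0')
  sorted[3] = 201AAAA$  (last char: '$')
  sorted[4] = A$201AAA  (last char: 'A')
  sorted[5] = AA$201AA  (last char: 'A')
  sorted[6] = AAA$201A  (last char: 'A')
  sorted[7] = AAAA$201  (last char: '1')
Last column: A20$AAA1
Original string S is at sorted index 3

Answer: A20$AAA1
3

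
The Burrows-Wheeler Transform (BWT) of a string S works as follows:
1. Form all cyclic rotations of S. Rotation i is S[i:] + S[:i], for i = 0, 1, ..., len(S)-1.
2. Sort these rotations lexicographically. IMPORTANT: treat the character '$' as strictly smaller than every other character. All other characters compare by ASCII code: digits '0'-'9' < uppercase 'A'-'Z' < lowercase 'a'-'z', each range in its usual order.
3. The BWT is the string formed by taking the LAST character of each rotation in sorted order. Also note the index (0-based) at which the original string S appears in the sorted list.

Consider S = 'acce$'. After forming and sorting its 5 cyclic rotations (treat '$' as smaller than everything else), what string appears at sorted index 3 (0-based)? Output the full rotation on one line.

Answer: ce$ac

Derivation:
All 5 rotations (rotation i = S[i:]+S[:i]):
  rot[0] = acce$
  rot[1] = cce$a
  rot[2] = ce$ac
  rot[3] = e$acc
  rot[4] = $acce
Sorted (with $ < everything):
  sorted[0] = $acce
  sorted[1] = acce$
  sorted[2] = cce$a
  sorted[3] = ce$ac
  sorted[4] = e$acc
sorted[3] = ce$ac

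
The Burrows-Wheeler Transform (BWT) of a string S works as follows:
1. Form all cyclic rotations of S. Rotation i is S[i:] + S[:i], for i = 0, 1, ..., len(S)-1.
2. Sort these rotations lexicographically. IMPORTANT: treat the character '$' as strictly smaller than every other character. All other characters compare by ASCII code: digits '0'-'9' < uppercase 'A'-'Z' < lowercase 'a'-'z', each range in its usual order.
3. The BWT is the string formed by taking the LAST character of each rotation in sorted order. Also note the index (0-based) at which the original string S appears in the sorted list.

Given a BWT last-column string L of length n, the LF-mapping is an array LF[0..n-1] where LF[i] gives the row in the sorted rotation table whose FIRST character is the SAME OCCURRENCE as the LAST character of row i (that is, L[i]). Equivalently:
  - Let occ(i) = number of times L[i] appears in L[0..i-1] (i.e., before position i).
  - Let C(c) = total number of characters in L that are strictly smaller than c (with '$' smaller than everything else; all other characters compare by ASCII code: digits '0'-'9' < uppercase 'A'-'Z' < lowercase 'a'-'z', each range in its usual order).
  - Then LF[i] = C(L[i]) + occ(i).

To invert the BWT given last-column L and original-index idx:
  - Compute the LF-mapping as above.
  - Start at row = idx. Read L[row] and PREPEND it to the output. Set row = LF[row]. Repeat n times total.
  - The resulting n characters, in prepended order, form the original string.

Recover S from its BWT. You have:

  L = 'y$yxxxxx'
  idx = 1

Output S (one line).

LF mapping: 6 0 7 1 2 3 4 5
Walk LF starting at row 1, prepending L[row]:
  step 1: row=1, L[1]='$', prepend. Next row=LF[1]=0
  step 2: row=0, L[0]='y', prepend. Next row=LF[0]=6
  step 3: row=6, L[6]='x', prepend. Next row=LF[6]=4
  step 4: row=4, L[4]='x', prepend. Next row=LF[4]=2
  step 5: row=2, L[2]='y', prepend. Next row=LF[2]=7
  step 6: row=7, L[7]='x', prepend. Next row=LF[7]=5
  step 7: row=5, L[5]='x', prepend. Next row=LF[5]=3
  step 8: row=3, L[3]='x', prepend. Next row=LF[3]=1
Reversed output: xxxyxxy$

Answer: xxxyxxy$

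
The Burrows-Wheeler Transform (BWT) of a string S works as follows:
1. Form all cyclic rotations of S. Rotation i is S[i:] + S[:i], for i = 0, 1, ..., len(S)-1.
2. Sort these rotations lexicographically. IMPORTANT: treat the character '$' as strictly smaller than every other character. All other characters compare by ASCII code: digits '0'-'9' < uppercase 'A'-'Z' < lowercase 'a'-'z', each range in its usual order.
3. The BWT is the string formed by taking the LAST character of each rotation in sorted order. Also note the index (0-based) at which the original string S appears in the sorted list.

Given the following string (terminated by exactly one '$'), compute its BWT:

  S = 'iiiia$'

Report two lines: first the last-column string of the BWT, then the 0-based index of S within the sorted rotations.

Answer: aiiii$
5

Derivation:
All 6 rotations (rotation i = S[i:]+S[:i]):
  rot[0] = iiiia$
  rot[1] = iiia$i
  rot[2] = iia$ii
  rot[3] = ia$iii
  rot[4] = a$iiii
  rot[5] = $iiiia
Sorted (with $ < everything):
  sorted[0] = $iiiia  (last char: 'a')
  sorted[1] = a$iiii  (last char: 'i')
  sorted[2] = ia$iii  (last char: 'i')
  sorted[3] = iia$ii  (last char: 'i')
  sorted[4] = iiia$i  (last char: 'i')
  sorted[5] = iiiia$  (last char: '$')
Last column: aiiii$
Original string S is at sorted index 5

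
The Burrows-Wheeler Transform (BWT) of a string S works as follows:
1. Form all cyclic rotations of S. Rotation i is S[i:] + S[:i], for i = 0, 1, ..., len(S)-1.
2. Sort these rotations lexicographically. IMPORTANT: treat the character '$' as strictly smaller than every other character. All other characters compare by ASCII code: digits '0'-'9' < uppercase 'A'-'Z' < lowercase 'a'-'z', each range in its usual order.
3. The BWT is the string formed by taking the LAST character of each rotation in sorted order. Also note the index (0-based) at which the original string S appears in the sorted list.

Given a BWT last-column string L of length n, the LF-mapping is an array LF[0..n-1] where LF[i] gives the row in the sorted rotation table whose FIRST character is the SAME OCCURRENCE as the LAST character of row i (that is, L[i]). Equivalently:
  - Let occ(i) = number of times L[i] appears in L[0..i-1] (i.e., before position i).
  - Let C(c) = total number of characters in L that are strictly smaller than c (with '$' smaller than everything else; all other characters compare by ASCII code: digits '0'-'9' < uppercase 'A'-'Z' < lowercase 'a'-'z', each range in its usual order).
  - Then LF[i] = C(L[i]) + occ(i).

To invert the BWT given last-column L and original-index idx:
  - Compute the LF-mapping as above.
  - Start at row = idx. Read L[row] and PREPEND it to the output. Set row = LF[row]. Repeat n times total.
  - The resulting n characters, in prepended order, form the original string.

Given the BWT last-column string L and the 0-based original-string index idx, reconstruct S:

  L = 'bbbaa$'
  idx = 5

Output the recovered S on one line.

LF mapping: 3 4 5 1 2 0
Walk LF starting at row 5, prepending L[row]:
  step 1: row=5, L[5]='$', prepend. Next row=LF[5]=0
  step 2: row=0, L[0]='b', prepend. Next row=LF[0]=3
  step 3: row=3, L[3]='a', prepend. Next row=LF[3]=1
  step 4: row=1, L[1]='b', prepend. Next row=LF[1]=4
  step 5: row=4, L[4]='a', prepend. Next row=LF[4]=2
  step 6: row=2, L[2]='b', prepend. Next row=LF[2]=5
Reversed output: babab$

Answer: babab$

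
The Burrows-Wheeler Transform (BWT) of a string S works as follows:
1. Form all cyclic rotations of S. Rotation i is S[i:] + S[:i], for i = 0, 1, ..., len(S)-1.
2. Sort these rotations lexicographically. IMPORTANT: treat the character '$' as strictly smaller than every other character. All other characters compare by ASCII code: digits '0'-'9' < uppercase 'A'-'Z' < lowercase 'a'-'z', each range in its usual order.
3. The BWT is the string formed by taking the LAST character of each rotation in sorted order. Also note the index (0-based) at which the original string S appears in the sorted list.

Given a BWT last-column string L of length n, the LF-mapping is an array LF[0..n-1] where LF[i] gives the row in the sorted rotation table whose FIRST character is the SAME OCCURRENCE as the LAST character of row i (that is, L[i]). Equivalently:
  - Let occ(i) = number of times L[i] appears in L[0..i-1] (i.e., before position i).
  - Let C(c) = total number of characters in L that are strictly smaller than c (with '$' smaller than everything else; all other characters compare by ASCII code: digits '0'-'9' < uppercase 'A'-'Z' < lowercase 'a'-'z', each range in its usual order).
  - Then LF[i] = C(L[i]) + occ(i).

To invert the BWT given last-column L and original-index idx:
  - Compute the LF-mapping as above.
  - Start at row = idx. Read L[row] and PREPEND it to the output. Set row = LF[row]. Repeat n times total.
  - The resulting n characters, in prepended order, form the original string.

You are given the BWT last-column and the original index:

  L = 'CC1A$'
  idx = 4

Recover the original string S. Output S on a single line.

Answer: C1AC$

Derivation:
LF mapping: 3 4 1 2 0
Walk LF starting at row 4, prepending L[row]:
  step 1: row=4, L[4]='$', prepend. Next row=LF[4]=0
  step 2: row=0, L[0]='C', prepend. Next row=LF[0]=3
  step 3: row=3, L[3]='A', prepend. Next row=LF[3]=2
  step 4: row=2, L[2]='1', prepend. Next row=LF[2]=1
  step 5: row=1, L[1]='C', prepend. Next row=LF[1]=4
Reversed output: C1AC$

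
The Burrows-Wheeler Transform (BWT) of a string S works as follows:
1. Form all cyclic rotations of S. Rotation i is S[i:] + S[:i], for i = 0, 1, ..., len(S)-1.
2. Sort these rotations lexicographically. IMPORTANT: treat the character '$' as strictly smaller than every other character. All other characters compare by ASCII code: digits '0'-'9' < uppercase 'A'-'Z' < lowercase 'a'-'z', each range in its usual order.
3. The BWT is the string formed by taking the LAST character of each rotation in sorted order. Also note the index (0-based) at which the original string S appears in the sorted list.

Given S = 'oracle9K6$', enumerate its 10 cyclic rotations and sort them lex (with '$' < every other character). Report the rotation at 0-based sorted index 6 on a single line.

Answer: e9K6$oracl

Derivation:
All 10 rotations (rotation i = S[i:]+S[:i]):
  rot[0] = oracle9K6$
  rot[1] = racle9K6$o
  rot[2] = acle9K6$or
  rot[3] = cle9K6$ora
  rot[4] = le9K6$orac
  rot[5] = e9K6$oracl
  rot[6] = 9K6$oracle
  rot[7] = K6$oracle9
  rot[8] = 6$oracle9K
  rot[9] = $oracle9K6
Sorted (with $ < everything):
  sorted[0] = $oracle9K6
  sorted[1] = 6$oracle9K
  sorted[2] = 9K6$oracle
  sorted[3] = K6$oracle9
  sorted[4] = acle9K6$or
  sorted[5] = cle9K6$ora
  sorted[6] = e9K6$oracl
  sorted[7] = le9K6$orac
  sorted[8] = oracle9K6$
  sorted[9] = racle9K6$o
sorted[6] = e9K6$oracl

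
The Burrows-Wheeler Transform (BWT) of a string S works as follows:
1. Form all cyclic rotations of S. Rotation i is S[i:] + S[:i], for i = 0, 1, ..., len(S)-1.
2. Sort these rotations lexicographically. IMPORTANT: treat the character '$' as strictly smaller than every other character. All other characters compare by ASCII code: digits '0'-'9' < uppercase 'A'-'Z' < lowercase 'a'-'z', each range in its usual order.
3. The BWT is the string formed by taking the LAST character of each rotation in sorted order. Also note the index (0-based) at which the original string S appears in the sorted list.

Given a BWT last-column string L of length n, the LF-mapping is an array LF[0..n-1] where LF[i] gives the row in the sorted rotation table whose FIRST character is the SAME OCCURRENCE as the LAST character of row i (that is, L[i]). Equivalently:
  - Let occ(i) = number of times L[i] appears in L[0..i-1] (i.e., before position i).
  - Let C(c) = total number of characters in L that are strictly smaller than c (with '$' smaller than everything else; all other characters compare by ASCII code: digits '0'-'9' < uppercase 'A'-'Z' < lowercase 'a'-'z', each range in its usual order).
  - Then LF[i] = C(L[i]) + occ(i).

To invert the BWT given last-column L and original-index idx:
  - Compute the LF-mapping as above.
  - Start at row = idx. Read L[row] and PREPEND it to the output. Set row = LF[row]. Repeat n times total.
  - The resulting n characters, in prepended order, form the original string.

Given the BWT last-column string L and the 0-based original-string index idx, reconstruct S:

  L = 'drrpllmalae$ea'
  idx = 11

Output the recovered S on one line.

Answer: parallemerald$

Derivation:
LF mapping: 4 12 13 11 7 8 10 1 9 2 5 0 6 3
Walk LF starting at row 11, prepending L[row]:
  step 1: row=11, L[11]='$', prepend. Next row=LF[11]=0
  step 2: row=0, L[0]='d', prepend. Next row=LF[0]=4
  step 3: row=4, L[4]='l', prepend. Next row=LF[4]=7
  step 4: row=7, L[7]='a', prepend. Next row=LF[7]=1
  step 5: row=1, L[1]='r', prepend. Next row=LF[1]=12
  step 6: row=12, L[12]='e', prepend. Next row=LF[12]=6
  step 7: row=6, L[6]='m', prepend. Next row=LF[6]=10
  step 8: row=10, L[10]='e', prepend. Next row=LF[10]=5
  step 9: row=5, L[5]='l', prepend. Next row=LF[5]=8
  step 10: row=8, L[8]='l', prepend. Next row=LF[8]=9
  step 11: row=9, L[9]='a', prepend. Next row=LF[9]=2
  step 12: row=2, L[2]='r', prepend. Next row=LF[2]=13
  step 13: row=13, L[13]='a', prepend. Next row=LF[13]=3
  step 14: row=3, L[3]='p', prepend. Next row=LF[3]=11
Reversed output: parallemerald$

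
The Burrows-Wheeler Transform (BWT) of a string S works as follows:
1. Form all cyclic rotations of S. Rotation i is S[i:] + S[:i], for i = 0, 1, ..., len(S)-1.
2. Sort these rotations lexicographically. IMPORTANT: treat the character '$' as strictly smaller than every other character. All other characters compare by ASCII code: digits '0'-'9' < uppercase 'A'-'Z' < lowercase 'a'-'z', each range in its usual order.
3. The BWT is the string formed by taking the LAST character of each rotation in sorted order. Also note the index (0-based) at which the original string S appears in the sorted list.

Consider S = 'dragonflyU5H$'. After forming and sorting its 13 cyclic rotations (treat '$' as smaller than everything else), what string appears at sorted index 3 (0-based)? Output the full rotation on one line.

Answer: U5H$dragonfly

Derivation:
All 13 rotations (rotation i = S[i:]+S[:i]):
  rot[0] = dragonflyU5H$
  rot[1] = ragonflyU5H$d
  rot[2] = agonflyU5H$dr
  rot[3] = gonflyU5H$dra
  rot[4] = onflyU5H$drag
  rot[5] = nflyU5H$drago
  rot[6] = flyU5H$dragon
  rot[7] = lyU5H$dragonf
  rot[8] = yU5H$dragonfl
  rot[9] = U5H$dragonfly
  rot[10] = 5H$dragonflyU
  rot[11] = H$dragonflyU5
  rot[12] = $dragonflyU5H
Sorted (with $ < everything):
  sorted[0] = $dragonflyU5H
  sorted[1] = 5H$dragonflyU
  sorted[2] = H$dragonflyU5
  sorted[3] = U5H$dragonfly
  sorted[4] = agonflyU5H$dr
  sorted[5] = dragonflyU5H$
  sorted[6] = flyU5H$dragon
  sorted[7] = gonflyU5H$dra
  sorted[8] = lyU5H$dragonf
  sorted[9] = nflyU5H$drago
  sorted[10] = onflyU5H$drag
  sorted[11] = ragonflyU5H$d
  sorted[12] = yU5H$dragonfl
sorted[3] = U5H$dragonfly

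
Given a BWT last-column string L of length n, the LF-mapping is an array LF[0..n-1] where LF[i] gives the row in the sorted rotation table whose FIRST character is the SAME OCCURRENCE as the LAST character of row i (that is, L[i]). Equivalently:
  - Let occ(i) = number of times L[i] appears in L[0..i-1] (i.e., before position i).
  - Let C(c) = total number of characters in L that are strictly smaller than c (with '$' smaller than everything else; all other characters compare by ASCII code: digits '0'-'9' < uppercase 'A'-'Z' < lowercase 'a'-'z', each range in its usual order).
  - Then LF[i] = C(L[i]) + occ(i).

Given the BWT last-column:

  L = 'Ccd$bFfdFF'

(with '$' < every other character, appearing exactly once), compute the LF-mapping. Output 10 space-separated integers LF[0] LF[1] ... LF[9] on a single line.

Answer: 1 6 7 0 5 2 9 8 3 4

Derivation:
Char counts: '$':1, 'C':1, 'F':3, 'b':1, 'c':1, 'd':2, 'f':1
C (first-col start): C('$')=0, C('C')=1, C('F')=2, C('b')=5, C('c')=6, C('d')=7, C('f')=9
L[0]='C': occ=0, LF[0]=C('C')+0=1+0=1
L[1]='c': occ=0, LF[1]=C('c')+0=6+0=6
L[2]='d': occ=0, LF[2]=C('d')+0=7+0=7
L[3]='$': occ=0, LF[3]=C('$')+0=0+0=0
L[4]='b': occ=0, LF[4]=C('b')+0=5+0=5
L[5]='F': occ=0, LF[5]=C('F')+0=2+0=2
L[6]='f': occ=0, LF[6]=C('f')+0=9+0=9
L[7]='d': occ=1, LF[7]=C('d')+1=7+1=8
L[8]='F': occ=1, LF[8]=C('F')+1=2+1=3
L[9]='F': occ=2, LF[9]=C('F')+2=2+2=4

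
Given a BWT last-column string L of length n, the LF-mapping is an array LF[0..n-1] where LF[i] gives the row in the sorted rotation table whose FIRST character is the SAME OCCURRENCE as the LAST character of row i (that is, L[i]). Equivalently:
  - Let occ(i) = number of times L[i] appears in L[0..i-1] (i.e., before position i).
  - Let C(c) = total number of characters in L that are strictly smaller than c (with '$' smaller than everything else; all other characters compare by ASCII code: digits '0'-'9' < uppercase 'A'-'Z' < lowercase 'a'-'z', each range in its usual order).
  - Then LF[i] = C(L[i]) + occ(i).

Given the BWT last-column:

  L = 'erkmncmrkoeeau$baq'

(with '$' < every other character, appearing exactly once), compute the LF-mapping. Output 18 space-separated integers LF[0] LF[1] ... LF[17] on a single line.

Answer: 5 15 8 10 12 4 11 16 9 13 6 7 1 17 0 3 2 14

Derivation:
Char counts: '$':1, 'a':2, 'b':1, 'c':1, 'e':3, 'k':2, 'm':2, 'n':1, 'o':1, 'q':1, 'r':2, 'u':1
C (first-col start): C('$')=0, C('a')=1, C('b')=3, C('c')=4, C('e')=5, C('k')=8, C('m')=10, C('n')=12, C('o')=13, C('q')=14, C('r')=15, C('u')=17
L[0]='e': occ=0, LF[0]=C('e')+0=5+0=5
L[1]='r': occ=0, LF[1]=C('r')+0=15+0=15
L[2]='k': occ=0, LF[2]=C('k')+0=8+0=8
L[3]='m': occ=0, LF[3]=C('m')+0=10+0=10
L[4]='n': occ=0, LF[4]=C('n')+0=12+0=12
L[5]='c': occ=0, LF[5]=C('c')+0=4+0=4
L[6]='m': occ=1, LF[6]=C('m')+1=10+1=11
L[7]='r': occ=1, LF[7]=C('r')+1=15+1=16
L[8]='k': occ=1, LF[8]=C('k')+1=8+1=9
L[9]='o': occ=0, LF[9]=C('o')+0=13+0=13
L[10]='e': occ=1, LF[10]=C('e')+1=5+1=6
L[11]='e': occ=2, LF[11]=C('e')+2=5+2=7
L[12]='a': occ=0, LF[12]=C('a')+0=1+0=1
L[13]='u': occ=0, LF[13]=C('u')+0=17+0=17
L[14]='$': occ=0, LF[14]=C('$')+0=0+0=0
L[15]='b': occ=0, LF[15]=C('b')+0=3+0=3
L[16]='a': occ=1, LF[16]=C('a')+1=1+1=2
L[17]='q': occ=0, LF[17]=C('q')+0=14+0=14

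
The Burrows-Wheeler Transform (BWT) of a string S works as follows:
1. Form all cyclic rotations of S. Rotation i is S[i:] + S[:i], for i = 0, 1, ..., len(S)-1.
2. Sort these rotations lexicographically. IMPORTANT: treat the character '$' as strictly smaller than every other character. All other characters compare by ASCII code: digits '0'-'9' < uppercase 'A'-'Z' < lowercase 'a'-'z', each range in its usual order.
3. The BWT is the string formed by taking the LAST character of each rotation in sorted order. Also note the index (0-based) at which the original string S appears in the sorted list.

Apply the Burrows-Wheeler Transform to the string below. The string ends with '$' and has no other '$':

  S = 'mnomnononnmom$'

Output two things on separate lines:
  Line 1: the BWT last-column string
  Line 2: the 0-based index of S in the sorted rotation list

Answer: mo$onnomommnnn
2

Derivation:
All 14 rotations (rotation i = S[i:]+S[:i]):
  rot[0] = mnomnononnmom$
  rot[1] = nomnononnmom$m
  rot[2] = omnononnmom$mn
  rot[3] = mnononnmom$mno
  rot[4] = nononnmom$mnom
  rot[5] = ononnmom$mnomn
  rot[6] = nonnmom$mnomno
  rot[7] = onnmom$mnomnon
  rot[8] = nnmom$mnomnono
  rot[9] = nmom$mnomnonon
  rot[10] = mom$mnomnononn
  rot[11] = om$mnomnononnm
  rot[12] = m$mnomnononnmo
  rot[13] = $mnomnononnmom
Sorted (with $ < everything):
  sorted[0] = $mnomnononnmom  (last char: 'm')
  sorted[1] = m$mnomnononnmo  (last char: 'o')
  sorted[2] = mnomnononnmom$  (last char: '$')
  sorted[3] = mnononnmom$mno  (last char: 'o')
  sorted[4] = mom$mnomnononn  (last char: 'n')
  sorted[5] = nmom$mnomnonon  (last char: 'n')
  sorted[6] = nnmom$mnomnono  (last char: 'o')
  sorted[7] = nomnononnmom$m  (last char: 'm')
  sorted[8] = nonnmom$mnomno  (last char: 'o')
  sorted[9] = nononnmom$mnom  (last char: 'm')
  sorted[10] = om$mnomnononnm  (last char: 'm')
  sorted[11] = omnononnmom$mn  (last char: 'n')
  sorted[12] = onnmom$mnomnon  (last char: 'n')
  sorted[13] = ononnmom$mnomn  (last char: 'n')
Last column: mo$onnomommnnn
Original string S is at sorted index 2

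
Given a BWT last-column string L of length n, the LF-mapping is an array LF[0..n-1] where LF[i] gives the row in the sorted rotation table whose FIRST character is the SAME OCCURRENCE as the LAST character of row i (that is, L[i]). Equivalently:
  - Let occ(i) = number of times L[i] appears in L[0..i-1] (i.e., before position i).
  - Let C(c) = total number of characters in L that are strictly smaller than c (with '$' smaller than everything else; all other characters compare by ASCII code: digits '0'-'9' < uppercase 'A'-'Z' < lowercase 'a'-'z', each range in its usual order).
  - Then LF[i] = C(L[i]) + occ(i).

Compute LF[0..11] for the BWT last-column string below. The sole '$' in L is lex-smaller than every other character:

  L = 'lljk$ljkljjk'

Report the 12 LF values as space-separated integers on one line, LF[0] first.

Char counts: '$':1, 'j':4, 'k':3, 'l':4
C (first-col start): C('$')=0, C('j')=1, C('k')=5, C('l')=8
L[0]='l': occ=0, LF[0]=C('l')+0=8+0=8
L[1]='l': occ=1, LF[1]=C('l')+1=8+1=9
L[2]='j': occ=0, LF[2]=C('j')+0=1+0=1
L[3]='k': occ=0, LF[3]=C('k')+0=5+0=5
L[4]='$': occ=0, LF[4]=C('$')+0=0+0=0
L[5]='l': occ=2, LF[5]=C('l')+2=8+2=10
L[6]='j': occ=1, LF[6]=C('j')+1=1+1=2
L[7]='k': occ=1, LF[7]=C('k')+1=5+1=6
L[8]='l': occ=3, LF[8]=C('l')+3=8+3=11
L[9]='j': occ=2, LF[9]=C('j')+2=1+2=3
L[10]='j': occ=3, LF[10]=C('j')+3=1+3=4
L[11]='k': occ=2, LF[11]=C('k')+2=5+2=7

Answer: 8 9 1 5 0 10 2 6 11 3 4 7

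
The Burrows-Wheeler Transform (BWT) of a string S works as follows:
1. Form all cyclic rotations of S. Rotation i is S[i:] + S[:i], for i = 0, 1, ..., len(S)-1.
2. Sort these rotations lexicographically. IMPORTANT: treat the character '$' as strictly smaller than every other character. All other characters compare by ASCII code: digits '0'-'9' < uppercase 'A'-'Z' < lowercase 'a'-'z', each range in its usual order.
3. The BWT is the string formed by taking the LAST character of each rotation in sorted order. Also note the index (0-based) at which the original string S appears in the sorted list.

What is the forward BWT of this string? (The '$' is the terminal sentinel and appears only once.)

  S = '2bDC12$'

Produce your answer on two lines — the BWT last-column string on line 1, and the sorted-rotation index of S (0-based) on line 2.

Answer: 2C1$Db2
3

Derivation:
All 7 rotations (rotation i = S[i:]+S[:i]):
  rot[0] = 2bDC12$
  rot[1] = bDC12$2
  rot[2] = DC12$2b
  rot[3] = C12$2bD
  rot[4] = 12$2bDC
  rot[5] = 2$2bDC1
  rot[6] = $2bDC12
Sorted (with $ < everything):
  sorted[0] = $2bDC12  (last char: '2')
  sorted[1] = 12$2bDC  (last char: 'C')
  sorted[2] = 2$2bDC1  (last char: '1')
  sorted[3] = 2bDC12$  (last char: '$')
  sorted[4] = C12$2bD  (last char: 'D')
  sorted[5] = DC12$2b  (last char: 'b')
  sorted[6] = bDC12$2  (last char: '2')
Last column: 2C1$Db2
Original string S is at sorted index 3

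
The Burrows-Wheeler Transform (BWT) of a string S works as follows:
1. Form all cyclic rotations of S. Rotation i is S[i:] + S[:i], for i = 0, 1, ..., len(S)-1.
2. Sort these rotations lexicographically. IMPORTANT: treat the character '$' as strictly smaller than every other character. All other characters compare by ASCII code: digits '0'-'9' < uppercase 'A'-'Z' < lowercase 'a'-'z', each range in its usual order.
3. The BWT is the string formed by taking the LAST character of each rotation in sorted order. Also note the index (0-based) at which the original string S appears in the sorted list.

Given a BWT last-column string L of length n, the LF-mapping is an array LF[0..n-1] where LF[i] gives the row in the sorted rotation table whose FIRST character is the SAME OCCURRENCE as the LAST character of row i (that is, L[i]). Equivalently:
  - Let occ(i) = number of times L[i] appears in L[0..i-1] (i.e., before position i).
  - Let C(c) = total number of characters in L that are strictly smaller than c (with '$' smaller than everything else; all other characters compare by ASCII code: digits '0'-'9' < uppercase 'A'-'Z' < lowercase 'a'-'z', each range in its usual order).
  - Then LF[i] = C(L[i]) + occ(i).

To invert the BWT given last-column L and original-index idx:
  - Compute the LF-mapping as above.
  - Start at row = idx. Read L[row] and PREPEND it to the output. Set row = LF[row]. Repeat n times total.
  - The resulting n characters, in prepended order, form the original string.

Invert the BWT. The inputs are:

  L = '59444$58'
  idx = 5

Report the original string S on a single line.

Answer: 5894445$

Derivation:
LF mapping: 4 7 1 2 3 0 5 6
Walk LF starting at row 5, prepending L[row]:
  step 1: row=5, L[5]='$', prepend. Next row=LF[5]=0
  step 2: row=0, L[0]='5', prepend. Next row=LF[0]=4
  step 3: row=4, L[4]='4', prepend. Next row=LF[4]=3
  step 4: row=3, L[3]='4', prepend. Next row=LF[3]=2
  step 5: row=2, L[2]='4', prepend. Next row=LF[2]=1
  step 6: row=1, L[1]='9', prepend. Next row=LF[1]=7
  step 7: row=7, L[7]='8', prepend. Next row=LF[7]=6
  step 8: row=6, L[6]='5', prepend. Next row=LF[6]=5
Reversed output: 5894445$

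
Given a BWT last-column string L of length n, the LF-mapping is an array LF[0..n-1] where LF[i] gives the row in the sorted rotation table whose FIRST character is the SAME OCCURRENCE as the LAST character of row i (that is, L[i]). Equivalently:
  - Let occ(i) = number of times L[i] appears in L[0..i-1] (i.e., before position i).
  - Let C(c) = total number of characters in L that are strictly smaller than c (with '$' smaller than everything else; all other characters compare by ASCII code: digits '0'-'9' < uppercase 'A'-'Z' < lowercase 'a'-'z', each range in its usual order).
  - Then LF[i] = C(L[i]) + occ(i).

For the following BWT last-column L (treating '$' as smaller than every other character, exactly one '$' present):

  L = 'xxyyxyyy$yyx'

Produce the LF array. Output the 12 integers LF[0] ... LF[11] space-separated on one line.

Char counts: '$':1, 'x':4, 'y':7
C (first-col start): C('$')=0, C('x')=1, C('y')=5
L[0]='x': occ=0, LF[0]=C('x')+0=1+0=1
L[1]='x': occ=1, LF[1]=C('x')+1=1+1=2
L[2]='y': occ=0, LF[2]=C('y')+0=5+0=5
L[3]='y': occ=1, LF[3]=C('y')+1=5+1=6
L[4]='x': occ=2, LF[4]=C('x')+2=1+2=3
L[5]='y': occ=2, LF[5]=C('y')+2=5+2=7
L[6]='y': occ=3, LF[6]=C('y')+3=5+3=8
L[7]='y': occ=4, LF[7]=C('y')+4=5+4=9
L[8]='$': occ=0, LF[8]=C('$')+0=0+0=0
L[9]='y': occ=5, LF[9]=C('y')+5=5+5=10
L[10]='y': occ=6, LF[10]=C('y')+6=5+6=11
L[11]='x': occ=3, LF[11]=C('x')+3=1+3=4

Answer: 1 2 5 6 3 7 8 9 0 10 11 4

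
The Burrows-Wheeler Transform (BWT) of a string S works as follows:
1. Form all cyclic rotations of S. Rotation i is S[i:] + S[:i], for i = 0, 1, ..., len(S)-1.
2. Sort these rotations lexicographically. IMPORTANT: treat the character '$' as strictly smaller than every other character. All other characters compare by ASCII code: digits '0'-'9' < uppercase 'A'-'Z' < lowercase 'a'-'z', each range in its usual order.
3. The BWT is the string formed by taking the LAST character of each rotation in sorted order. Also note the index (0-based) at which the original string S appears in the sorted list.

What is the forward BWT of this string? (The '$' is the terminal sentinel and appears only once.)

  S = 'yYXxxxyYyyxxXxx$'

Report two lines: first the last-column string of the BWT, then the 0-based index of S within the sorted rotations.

Answer: xxYyyxxXyXxx$xyY
12

Derivation:
All 16 rotations (rotation i = S[i:]+S[:i]):
  rot[0] = yYXxxxyYyyxxXxx$
  rot[1] = YXxxxyYyyxxXxx$y
  rot[2] = XxxxyYyyxxXxx$yY
  rot[3] = xxxyYyyxxXxx$yYX
  rot[4] = xxyYyyxxXxx$yYXx
  rot[5] = xyYyyxxXxx$yYXxx
  rot[6] = yYyyxxXxx$yYXxxx
  rot[7] = YyyxxXxx$yYXxxxy
  rot[8] = yyxxXxx$yYXxxxyY
  rot[9] = yxxXxx$yYXxxxyYy
  rot[10] = xxXxx$yYXxxxyYyy
  rot[11] = xXxx$yYXxxxyYyyx
  rot[12] = Xxx$yYXxxxyYyyxx
  rot[13] = xx$yYXxxxyYyyxxX
  rot[14] = x$yYXxxxyYyyxxXx
  rot[15] = $yYXxxxyYyyxxXxx
Sorted (with $ < everything):
  sorted[0] = $yYXxxxyYyyxxXxx  (last char: 'x')
  sorted[1] = Xxx$yYXxxxyYyyxx  (last char: 'x')
  sorted[2] = XxxxyYyyxxXxx$yY  (last char: 'Y')
  sorted[3] = YXxxxyYyyxxXxx$y  (last char: 'y')
  sorted[4] = YyyxxXxx$yYXxxxy  (last char: 'y')
  sorted[5] = x$yYXxxxyYyyxxXx  (last char: 'x')
  sorted[6] = xXxx$yYXxxxyYyyx  (last char: 'x')
  sorted[7] = xx$yYXxxxyYyyxxX  (last char: 'X')
  sorted[8] = xxXxx$yYXxxxyYyy  (last char: 'y')
  sorted[9] = xxxyYyyxxXxx$yYX  (last char: 'X')
  sorted[10] = xxyYyyxxXxx$yYXx  (last char: 'x')
  sorted[11] = xyYyyxxXxx$yYXxx  (last char: 'x')
  sorted[12] = yYXxxxyYyyxxXxx$  (last char: '$')
  sorted[13] = yYyyxxXxx$yYXxxx  (last char: 'x')
  sorted[14] = yxxXxx$yYXxxxyYy  (last char: 'y')
  sorted[15] = yyxxXxx$yYXxxxyY  (last char: 'Y')
Last column: xxYyyxxXyXxx$xyY
Original string S is at sorted index 12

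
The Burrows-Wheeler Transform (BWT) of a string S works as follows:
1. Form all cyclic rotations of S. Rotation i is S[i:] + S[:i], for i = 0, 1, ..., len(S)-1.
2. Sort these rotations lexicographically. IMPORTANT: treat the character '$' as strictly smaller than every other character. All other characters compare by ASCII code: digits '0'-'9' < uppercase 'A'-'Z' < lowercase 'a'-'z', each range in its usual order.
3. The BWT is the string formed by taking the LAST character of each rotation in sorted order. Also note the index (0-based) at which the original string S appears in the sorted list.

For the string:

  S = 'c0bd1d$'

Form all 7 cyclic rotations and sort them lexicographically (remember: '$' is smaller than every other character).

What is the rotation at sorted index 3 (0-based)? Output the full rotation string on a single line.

Answer: bd1d$c0

Derivation:
All 7 rotations (rotation i = S[i:]+S[:i]):
  rot[0] = c0bd1d$
  rot[1] = 0bd1d$c
  rot[2] = bd1d$c0
  rot[3] = d1d$c0b
  rot[4] = 1d$c0bd
  rot[5] = d$c0bd1
  rot[6] = $c0bd1d
Sorted (with $ < everything):
  sorted[0] = $c0bd1d
  sorted[1] = 0bd1d$c
  sorted[2] = 1d$c0bd
  sorted[3] = bd1d$c0
  sorted[4] = c0bd1d$
  sorted[5] = d$c0bd1
  sorted[6] = d1d$c0b
sorted[3] = bd1d$c0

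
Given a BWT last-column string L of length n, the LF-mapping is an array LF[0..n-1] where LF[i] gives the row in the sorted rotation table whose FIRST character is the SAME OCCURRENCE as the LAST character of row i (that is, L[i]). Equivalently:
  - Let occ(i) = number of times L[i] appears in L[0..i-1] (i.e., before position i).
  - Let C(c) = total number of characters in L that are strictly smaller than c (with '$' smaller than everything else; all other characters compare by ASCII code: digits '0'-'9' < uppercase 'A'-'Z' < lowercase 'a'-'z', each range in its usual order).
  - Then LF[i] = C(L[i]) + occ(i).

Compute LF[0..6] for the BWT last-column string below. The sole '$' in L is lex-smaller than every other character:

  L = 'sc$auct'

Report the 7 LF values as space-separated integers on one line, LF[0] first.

Answer: 4 2 0 1 6 3 5

Derivation:
Char counts: '$':1, 'a':1, 'c':2, 's':1, 't':1, 'u':1
C (first-col start): C('$')=0, C('a')=1, C('c')=2, C('s')=4, C('t')=5, C('u')=6
L[0]='s': occ=0, LF[0]=C('s')+0=4+0=4
L[1]='c': occ=0, LF[1]=C('c')+0=2+0=2
L[2]='$': occ=0, LF[2]=C('$')+0=0+0=0
L[3]='a': occ=0, LF[3]=C('a')+0=1+0=1
L[4]='u': occ=0, LF[4]=C('u')+0=6+0=6
L[5]='c': occ=1, LF[5]=C('c')+1=2+1=3
L[6]='t': occ=0, LF[6]=C('t')+0=5+0=5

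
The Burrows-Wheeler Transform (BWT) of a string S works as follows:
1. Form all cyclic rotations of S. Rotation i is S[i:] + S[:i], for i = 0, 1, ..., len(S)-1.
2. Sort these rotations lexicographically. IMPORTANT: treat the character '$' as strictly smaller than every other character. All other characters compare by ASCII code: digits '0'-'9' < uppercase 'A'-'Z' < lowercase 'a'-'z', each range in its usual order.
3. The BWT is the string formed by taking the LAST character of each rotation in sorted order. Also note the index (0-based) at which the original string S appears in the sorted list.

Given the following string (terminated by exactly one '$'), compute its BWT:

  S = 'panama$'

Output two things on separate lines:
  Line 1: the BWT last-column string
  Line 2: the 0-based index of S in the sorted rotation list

All 7 rotations (rotation i = S[i:]+S[:i]):
  rot[0] = panama$
  rot[1] = anama$p
  rot[2] = nama$pa
  rot[3] = ama$pan
  rot[4] = ma$pana
  rot[5] = a$panam
  rot[6] = $panama
Sorted (with $ < everything):
  sorted[0] = $panama  (last char: 'a')
  sorted[1] = a$panam  (last char: 'm')
  sorted[2] = ama$pan  (last char: 'n')
  sorted[3] = anama$p  (last char: 'p')
  sorted[4] = ma$pana  (last char: 'a')
  sorted[5] = nama$pa  (last char: 'a')
  sorted[6] = panama$  (last char: '$')
Last column: amnpaa$
Original string S is at sorted index 6

Answer: amnpaa$
6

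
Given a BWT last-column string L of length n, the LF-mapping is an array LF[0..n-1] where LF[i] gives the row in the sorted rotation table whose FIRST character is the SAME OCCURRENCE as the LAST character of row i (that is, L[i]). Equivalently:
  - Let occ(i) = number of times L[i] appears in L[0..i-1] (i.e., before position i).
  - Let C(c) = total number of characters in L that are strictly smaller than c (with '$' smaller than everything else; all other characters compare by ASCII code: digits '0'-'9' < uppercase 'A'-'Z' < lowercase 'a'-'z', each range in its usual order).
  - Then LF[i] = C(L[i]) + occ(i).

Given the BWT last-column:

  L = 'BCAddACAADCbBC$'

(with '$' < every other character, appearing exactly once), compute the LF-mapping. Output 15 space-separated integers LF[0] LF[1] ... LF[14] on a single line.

Char counts: '$':1, 'A':4, 'B':2, 'C':4, 'D':1, 'b':1, 'd':2
C (first-col start): C('$')=0, C('A')=1, C('B')=5, C('C')=7, C('D')=11, C('b')=12, C('d')=13
L[0]='B': occ=0, LF[0]=C('B')+0=5+0=5
L[1]='C': occ=0, LF[1]=C('C')+0=7+0=7
L[2]='A': occ=0, LF[2]=C('A')+0=1+0=1
L[3]='d': occ=0, LF[3]=C('d')+0=13+0=13
L[4]='d': occ=1, LF[4]=C('d')+1=13+1=14
L[5]='A': occ=1, LF[5]=C('A')+1=1+1=2
L[6]='C': occ=1, LF[6]=C('C')+1=7+1=8
L[7]='A': occ=2, LF[7]=C('A')+2=1+2=3
L[8]='A': occ=3, LF[8]=C('A')+3=1+3=4
L[9]='D': occ=0, LF[9]=C('D')+0=11+0=11
L[10]='C': occ=2, LF[10]=C('C')+2=7+2=9
L[11]='b': occ=0, LF[11]=C('b')+0=12+0=12
L[12]='B': occ=1, LF[12]=C('B')+1=5+1=6
L[13]='C': occ=3, LF[13]=C('C')+3=7+3=10
L[14]='$': occ=0, LF[14]=C('$')+0=0+0=0

Answer: 5 7 1 13 14 2 8 3 4 11 9 12 6 10 0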